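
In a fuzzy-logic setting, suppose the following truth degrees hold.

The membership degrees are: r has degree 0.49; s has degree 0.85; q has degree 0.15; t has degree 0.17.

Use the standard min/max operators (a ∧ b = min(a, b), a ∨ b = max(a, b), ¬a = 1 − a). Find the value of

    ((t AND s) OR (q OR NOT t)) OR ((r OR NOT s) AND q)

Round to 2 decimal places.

t AND s = min(a, b) on (0.17, 0.85) = 0.17
NOT t = 1 − 0.17 = 0.83
q OR NOT t = max(a, b) on (0.15, 0.83) = 0.83
(t AND s) OR (q OR NOT t) = max(a, b) on (0.17, 0.83) = 0.83
NOT s = 1 − 0.85 = 0.15
r OR NOT s = max(a, b) on (0.49, 0.15) = 0.49
(r OR NOT s) AND q = min(a, b) on (0.49, 0.15) = 0.15
((t AND s) OR (q OR NOT t)) OR ((r OR NOT s) AND q) = max(a, b) on (0.83, 0.15) = 0.83

0.83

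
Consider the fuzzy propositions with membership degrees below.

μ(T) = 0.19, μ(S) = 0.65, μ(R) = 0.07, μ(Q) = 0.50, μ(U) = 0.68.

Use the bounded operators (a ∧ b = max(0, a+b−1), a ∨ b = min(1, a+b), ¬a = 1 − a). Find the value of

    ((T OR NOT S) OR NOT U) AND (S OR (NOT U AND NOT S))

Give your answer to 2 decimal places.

NOT S = 1 − 0.65 = 0.35
T OR NOT S = min(1, a+b) on (0.19, 0.35) = 0.54
NOT U = 1 − 0.68 = 0.32
(T OR NOT S) OR NOT U = min(1, a+b) on (0.54, 0.32) = 0.86
NOT U = 1 − 0.68 = 0.32
NOT S = 1 − 0.65 = 0.35
NOT U AND NOT S = max(0, a+b−1) on (0.32, 0.35) = 0.00
S OR (NOT U AND NOT S) = min(1, a+b) on (0.65, 0.00) = 0.65
((T OR NOT S) OR NOT U) AND (S OR (NOT U AND NOT S)) = max(0, a+b−1) on (0.86, 0.65) = 0.51

0.51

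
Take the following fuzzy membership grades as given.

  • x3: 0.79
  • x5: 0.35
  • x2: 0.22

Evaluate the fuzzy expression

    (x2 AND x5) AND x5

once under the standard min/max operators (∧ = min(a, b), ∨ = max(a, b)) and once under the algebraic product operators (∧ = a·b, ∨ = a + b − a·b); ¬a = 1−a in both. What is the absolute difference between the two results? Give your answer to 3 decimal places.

0.193

Under standard min/max:
  x2 AND x5 = min(a, b) on (0.22, 0.35) = 0.22
  (x2 AND x5) AND x5 = min(a, b) on (0.22, 0.35) = 0.22
  → value = 0.2200
Under algebraic product:
  x2 AND x5 = a·b on (0.2200, 0.3500) = 0.0770
  (x2 AND x5) AND x5 = a·b on (0.0770, 0.3500) = 0.0269
  → value = 0.0269
|0.2200 − 0.0269| = 0.193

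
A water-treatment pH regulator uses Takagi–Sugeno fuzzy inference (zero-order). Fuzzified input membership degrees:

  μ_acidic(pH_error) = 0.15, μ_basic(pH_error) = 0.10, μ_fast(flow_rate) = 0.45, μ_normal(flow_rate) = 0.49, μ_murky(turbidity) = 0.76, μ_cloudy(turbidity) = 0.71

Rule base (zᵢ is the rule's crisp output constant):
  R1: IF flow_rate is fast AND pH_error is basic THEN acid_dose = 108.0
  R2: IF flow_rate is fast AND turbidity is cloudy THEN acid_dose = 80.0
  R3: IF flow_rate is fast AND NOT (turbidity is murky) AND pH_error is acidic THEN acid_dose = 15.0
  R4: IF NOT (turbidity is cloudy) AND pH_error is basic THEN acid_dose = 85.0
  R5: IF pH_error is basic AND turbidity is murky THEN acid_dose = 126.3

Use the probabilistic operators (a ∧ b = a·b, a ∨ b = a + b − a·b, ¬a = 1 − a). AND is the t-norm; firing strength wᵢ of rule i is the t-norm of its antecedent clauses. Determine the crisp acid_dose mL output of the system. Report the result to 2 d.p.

87.97

R1 (z=108.0): fast=0.45, basic=0.10; AND[a·b] → w = 0.0450
R2 (z=80.0): fast=0.45, cloudy=0.71; AND[a·b] → w = 0.3195
R3 (z=15.0): fast=0.45, ¬murky=1−0.76=0.24, acidic=0.15; AND[a·b] → w = 0.0162
R4 (z=85.0): ¬cloudy=1−0.71=0.29, basic=0.10; AND[a·b] → w = 0.0290
R5 (z=126.3): basic=0.10, murky=0.76; AND[a·b] → w = 0.0760
Weighted average = (0.0450·108.0 + 0.3195·80.0 + 0.0162·15.0 + 0.0290·85.0 + 0.0760·126.3) / (0.0450 + 0.3195 + 0.0162 + 0.0290 + 0.0760)
  = 42.7268 / 0.4857 = 87.97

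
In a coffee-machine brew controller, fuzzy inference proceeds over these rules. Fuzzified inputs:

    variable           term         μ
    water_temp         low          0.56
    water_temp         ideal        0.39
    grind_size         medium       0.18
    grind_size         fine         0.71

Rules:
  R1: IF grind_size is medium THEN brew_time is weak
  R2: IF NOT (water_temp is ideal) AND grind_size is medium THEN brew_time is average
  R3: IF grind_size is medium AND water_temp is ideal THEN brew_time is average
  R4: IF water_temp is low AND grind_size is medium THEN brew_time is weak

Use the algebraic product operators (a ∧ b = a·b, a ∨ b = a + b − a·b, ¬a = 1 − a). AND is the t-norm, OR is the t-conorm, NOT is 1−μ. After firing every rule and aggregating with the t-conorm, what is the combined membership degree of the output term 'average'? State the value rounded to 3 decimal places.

0.172

R1: medium=0.18 → w = 0.1800
R2: ¬ideal=1−0.39=0.61, medium=0.18; AND[a·b] → w = 0.1098
R3: medium=0.18, ideal=0.39; AND[a·b] → w = 0.0702
R4: low=0.56, medium=0.18; AND[a·b] → w = 0.1008
Rules with consequent 'average': {R2, R3} → strengths 0.1098, 0.0702
Aggregate via t-conorm [a + b − a·b]: 0.1723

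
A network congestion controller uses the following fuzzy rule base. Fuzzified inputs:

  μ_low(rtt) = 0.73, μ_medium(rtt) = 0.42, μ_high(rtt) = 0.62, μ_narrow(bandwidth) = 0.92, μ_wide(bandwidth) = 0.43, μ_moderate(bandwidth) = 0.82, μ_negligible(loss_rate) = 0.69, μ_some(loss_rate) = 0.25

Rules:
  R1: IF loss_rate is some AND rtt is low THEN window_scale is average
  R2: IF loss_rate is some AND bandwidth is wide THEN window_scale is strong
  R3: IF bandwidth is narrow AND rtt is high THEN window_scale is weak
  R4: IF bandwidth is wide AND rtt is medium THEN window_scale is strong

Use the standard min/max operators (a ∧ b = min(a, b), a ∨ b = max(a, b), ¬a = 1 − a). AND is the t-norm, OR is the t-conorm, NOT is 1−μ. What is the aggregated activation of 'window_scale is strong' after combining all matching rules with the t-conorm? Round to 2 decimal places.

R1: some=0.25, low=0.73; AND[min(a, b)] → w = 0.25
R2: some=0.25, wide=0.43; AND[min(a, b)] → w = 0.25
R3: narrow=0.92, high=0.62; AND[min(a, b)] → w = 0.62
R4: wide=0.43, medium=0.42; AND[min(a, b)] → w = 0.42
Rules with consequent 'strong': {R2, R4} → strengths 0.25, 0.42
Aggregate via t-conorm [max(a, b)]: 0.42

0.42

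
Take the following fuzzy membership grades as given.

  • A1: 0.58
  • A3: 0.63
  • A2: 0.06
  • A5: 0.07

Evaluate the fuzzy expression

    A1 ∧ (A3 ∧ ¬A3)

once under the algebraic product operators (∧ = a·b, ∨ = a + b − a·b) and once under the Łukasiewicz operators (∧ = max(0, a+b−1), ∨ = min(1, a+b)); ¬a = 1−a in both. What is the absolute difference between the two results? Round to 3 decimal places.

0.135

Under algebraic product:
  ¬A3 = 1 − 0.6300 = 0.3700
  A3 ∧ ¬A3 = a·b on (0.6300, 0.3700) = 0.2331
  A1 ∧ (A3 ∧ ¬A3) = a·b on (0.5800, 0.2331) = 0.1352
  → value = 0.1352
Under Łukasiewicz:
  ¬A3 = 1 − 0.63 = 0.37
  A3 ∧ ¬A3 = max(0, a+b−1) on (0.63, 0.37) = 0.00
  A1 ∧ (A3 ∧ ¬A3) = max(0, a+b−1) on (0.58, 0.00) = 0.00
  → value = 0.0000
|0.1352 − 0.0000| = 0.135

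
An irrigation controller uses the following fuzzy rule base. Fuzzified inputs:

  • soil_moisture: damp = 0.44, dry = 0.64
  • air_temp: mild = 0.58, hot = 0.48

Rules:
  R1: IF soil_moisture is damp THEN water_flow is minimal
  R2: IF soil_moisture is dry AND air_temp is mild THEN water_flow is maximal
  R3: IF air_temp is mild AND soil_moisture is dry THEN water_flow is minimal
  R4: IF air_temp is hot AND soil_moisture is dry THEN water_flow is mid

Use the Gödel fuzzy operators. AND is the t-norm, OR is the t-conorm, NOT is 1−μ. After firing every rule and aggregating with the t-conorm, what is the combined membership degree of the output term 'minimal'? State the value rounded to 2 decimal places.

R1: damp=0.44 → w = 0.44
R2: dry=0.64, mild=0.58; AND[min(a, b)] → w = 0.58
R3: mild=0.58, dry=0.64; AND[min(a, b)] → w = 0.58
R4: hot=0.48, dry=0.64; AND[min(a, b)] → w = 0.48
Rules with consequent 'minimal': {R1, R3} → strengths 0.44, 0.58
Aggregate via t-conorm [max(a, b)]: 0.58

0.58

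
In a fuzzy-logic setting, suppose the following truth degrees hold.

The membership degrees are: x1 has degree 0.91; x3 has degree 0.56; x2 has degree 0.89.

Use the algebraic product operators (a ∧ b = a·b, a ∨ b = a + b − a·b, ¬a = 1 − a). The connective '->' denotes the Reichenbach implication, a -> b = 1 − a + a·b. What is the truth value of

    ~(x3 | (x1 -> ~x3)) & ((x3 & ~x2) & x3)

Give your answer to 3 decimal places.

~x3 = 1 − 0.5600 = 0.4400
x1 -> ~x3  [Reichenbach: 1 − a + a·b] with a=0.9100, b=0.4400 → 0.4904
x3 | (x1 -> ~x3) = a + b − a·b on (0.5600, 0.4904) = 0.7758
~(x3 | (x1 -> ~x3)) = 1 − 0.7758 = 0.2242
~x2 = 1 − 0.8900 = 0.1100
x3 & ~x2 = a·b on (0.5600, 0.1100) = 0.0616
(x3 & ~x2) & x3 = a·b on (0.0616, 0.5600) = 0.0345
~(x3 | (x1 -> ~x3)) & ((x3 & ~x2) & x3) = a·b on (0.2242, 0.0345) = 0.0077

0.008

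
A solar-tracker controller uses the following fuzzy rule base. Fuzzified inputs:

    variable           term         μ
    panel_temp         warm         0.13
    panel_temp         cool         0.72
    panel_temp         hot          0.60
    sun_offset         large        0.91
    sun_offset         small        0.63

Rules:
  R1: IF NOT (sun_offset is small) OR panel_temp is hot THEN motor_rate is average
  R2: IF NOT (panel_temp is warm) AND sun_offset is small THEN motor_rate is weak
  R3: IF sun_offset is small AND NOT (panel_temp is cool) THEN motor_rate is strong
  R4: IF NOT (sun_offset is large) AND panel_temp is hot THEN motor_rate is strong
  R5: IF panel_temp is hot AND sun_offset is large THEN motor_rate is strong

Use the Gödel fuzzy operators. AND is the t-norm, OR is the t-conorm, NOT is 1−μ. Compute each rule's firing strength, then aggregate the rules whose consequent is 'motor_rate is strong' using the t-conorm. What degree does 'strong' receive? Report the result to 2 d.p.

R1: ¬small=1−0.63=0.37, hot=0.60; OR[max(a, b)] → w = 0.60
R2: ¬warm=1−0.13=0.87, small=0.63; AND[min(a, b)] → w = 0.63
R3: small=0.63, ¬cool=1−0.72=0.28; AND[min(a, b)] → w = 0.28
R4: ¬large=1−0.91=0.09, hot=0.60; AND[min(a, b)] → w = 0.09
R5: hot=0.60, large=0.91; AND[min(a, b)] → w = 0.60
Rules with consequent 'strong': {R3, R4, R5} → strengths 0.28, 0.09, 0.60
Aggregate via t-conorm [max(a, b)]: 0.60

0.60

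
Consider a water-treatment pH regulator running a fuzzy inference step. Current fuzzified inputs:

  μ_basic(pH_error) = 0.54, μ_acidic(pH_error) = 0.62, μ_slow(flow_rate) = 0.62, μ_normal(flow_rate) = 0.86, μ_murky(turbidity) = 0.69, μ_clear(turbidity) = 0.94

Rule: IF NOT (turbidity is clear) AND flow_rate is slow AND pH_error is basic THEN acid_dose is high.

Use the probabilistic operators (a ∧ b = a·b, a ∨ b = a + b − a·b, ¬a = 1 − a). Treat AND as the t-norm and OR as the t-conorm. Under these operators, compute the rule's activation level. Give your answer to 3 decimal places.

firing strength: ¬clear=1−0.94=0.06, slow=0.62, basic=0.54; AND[a·b] → w = 0.0201

0.020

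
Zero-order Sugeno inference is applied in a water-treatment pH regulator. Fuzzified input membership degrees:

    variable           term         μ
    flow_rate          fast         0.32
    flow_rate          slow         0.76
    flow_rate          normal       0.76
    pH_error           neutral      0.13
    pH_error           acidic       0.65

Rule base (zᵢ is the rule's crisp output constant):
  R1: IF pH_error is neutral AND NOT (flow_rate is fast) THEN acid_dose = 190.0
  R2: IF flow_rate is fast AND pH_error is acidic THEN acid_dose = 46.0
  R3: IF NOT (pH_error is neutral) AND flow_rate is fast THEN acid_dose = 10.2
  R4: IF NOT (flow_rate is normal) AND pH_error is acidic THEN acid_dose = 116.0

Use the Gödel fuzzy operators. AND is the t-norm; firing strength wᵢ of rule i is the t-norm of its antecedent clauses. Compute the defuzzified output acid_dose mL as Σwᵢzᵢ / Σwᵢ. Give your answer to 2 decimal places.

R1 (z=190.0): neutral=0.13, ¬fast=1−0.32=0.68; AND[min(a, b)] → w = 0.13
R2 (z=46.0): fast=0.32, acidic=0.65; AND[min(a, b)] → w = 0.32
R3 (z=10.2): ¬neutral=1−0.13=0.87, fast=0.32; AND[min(a, b)] → w = 0.32
R4 (z=116.0): ¬normal=1−0.76=0.24, acidic=0.65; AND[min(a, b)] → w = 0.24
Weighted average = (0.13·190.0 + 0.32·46.0 + 0.32·10.2 + 0.24·116.0) / (0.13 + 0.32 + 0.32 + 0.24)
  = 70.5240 / 1.0100 = 69.83

69.83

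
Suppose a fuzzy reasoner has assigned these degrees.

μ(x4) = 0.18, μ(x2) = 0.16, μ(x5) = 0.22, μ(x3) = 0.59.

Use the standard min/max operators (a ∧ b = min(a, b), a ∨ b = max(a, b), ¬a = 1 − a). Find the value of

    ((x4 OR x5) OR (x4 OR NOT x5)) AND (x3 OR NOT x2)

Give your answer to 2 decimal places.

x4 OR x5 = max(a, b) on (0.18, 0.22) = 0.22
NOT x5 = 1 − 0.22 = 0.78
x4 OR NOT x5 = max(a, b) on (0.18, 0.78) = 0.78
(x4 OR x5) OR (x4 OR NOT x5) = max(a, b) on (0.22, 0.78) = 0.78
NOT x2 = 1 − 0.16 = 0.84
x3 OR NOT x2 = max(a, b) on (0.59, 0.84) = 0.84
((x4 OR x5) OR (x4 OR NOT x5)) AND (x3 OR NOT x2) = min(a, b) on (0.78, 0.84) = 0.78

0.78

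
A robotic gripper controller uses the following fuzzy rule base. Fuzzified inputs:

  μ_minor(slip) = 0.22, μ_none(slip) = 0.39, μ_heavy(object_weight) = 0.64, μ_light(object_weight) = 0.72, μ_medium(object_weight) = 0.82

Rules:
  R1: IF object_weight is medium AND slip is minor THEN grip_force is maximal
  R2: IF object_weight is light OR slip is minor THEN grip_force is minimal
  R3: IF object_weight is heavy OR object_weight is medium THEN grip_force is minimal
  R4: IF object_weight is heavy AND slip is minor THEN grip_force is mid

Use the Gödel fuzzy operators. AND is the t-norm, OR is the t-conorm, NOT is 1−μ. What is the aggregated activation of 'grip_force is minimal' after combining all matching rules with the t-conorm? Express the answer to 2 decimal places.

0.82

R1: medium=0.82, minor=0.22; AND[min(a, b)] → w = 0.22
R2: light=0.72, minor=0.22; OR[max(a, b)] → w = 0.72
R3: heavy=0.64, medium=0.82; OR[max(a, b)] → w = 0.82
R4: heavy=0.64, minor=0.22; AND[min(a, b)] → w = 0.22
Rules with consequent 'minimal': {R2, R3} → strengths 0.72, 0.82
Aggregate via t-conorm [max(a, b)]: 0.82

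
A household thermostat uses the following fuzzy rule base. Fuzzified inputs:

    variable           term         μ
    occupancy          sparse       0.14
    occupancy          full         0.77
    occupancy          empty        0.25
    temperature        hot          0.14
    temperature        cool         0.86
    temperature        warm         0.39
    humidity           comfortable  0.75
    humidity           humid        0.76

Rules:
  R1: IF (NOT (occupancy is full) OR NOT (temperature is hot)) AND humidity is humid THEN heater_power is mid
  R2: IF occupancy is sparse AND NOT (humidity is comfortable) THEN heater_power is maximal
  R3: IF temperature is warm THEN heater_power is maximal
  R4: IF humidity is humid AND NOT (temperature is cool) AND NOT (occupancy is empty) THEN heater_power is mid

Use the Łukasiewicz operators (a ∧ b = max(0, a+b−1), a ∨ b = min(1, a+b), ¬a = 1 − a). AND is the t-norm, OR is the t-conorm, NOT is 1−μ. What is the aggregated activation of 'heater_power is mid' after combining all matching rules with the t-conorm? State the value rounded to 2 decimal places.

R1: (¬full=1−0.77=0.23 OR ¬hot=1−0.14=0.86) = 1.00; AND[max(0, a+b−1)] with humid=0.76 → w = 0.76
R2: sparse=0.14, ¬comfortable=1−0.75=0.25; AND[max(0, a+b−1)] → w = 0.00
R3: warm=0.39 → w = 0.39
R4: humid=0.76, ¬cool=1−0.86=0.14, ¬empty=1−0.25=0.75; AND[max(0, a+b−1)] → w = 0.00
Rules with consequent 'mid': {R1, R4} → strengths 0.76, 0.00
Aggregate via t-conorm [min(1, a+b)]: 0.76

0.76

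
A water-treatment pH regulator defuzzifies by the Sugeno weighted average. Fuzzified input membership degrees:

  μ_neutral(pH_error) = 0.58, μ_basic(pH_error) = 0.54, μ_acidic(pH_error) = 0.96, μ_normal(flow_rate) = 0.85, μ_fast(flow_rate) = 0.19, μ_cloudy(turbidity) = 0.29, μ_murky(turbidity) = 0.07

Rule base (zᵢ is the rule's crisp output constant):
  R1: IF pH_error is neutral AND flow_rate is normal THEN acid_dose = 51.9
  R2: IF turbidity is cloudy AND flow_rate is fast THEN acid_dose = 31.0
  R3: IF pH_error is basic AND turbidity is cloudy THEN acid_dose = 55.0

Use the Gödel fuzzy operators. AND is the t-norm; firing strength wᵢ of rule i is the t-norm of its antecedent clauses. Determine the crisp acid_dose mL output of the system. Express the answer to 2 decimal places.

49.00

R1 (z=51.9): neutral=0.58, normal=0.85; AND[min(a, b)] → w = 0.58
R2 (z=31.0): cloudy=0.29, fast=0.19; AND[min(a, b)] → w = 0.19
R3 (z=55.0): basic=0.54, cloudy=0.29; AND[min(a, b)] → w = 0.29
Weighted average = (0.58·51.9 + 0.19·31.0 + 0.29·55.0) / (0.58 + 0.19 + 0.29)
  = 51.9420 / 1.0600 = 49.00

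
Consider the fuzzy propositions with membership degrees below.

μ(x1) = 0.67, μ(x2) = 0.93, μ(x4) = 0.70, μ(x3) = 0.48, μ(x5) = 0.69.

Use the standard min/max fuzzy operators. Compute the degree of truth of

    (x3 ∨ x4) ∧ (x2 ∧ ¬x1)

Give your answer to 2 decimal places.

0.33

x3 ∨ x4 = max(a, b) on (0.48, 0.70) = 0.70
¬x1 = 1 − 0.67 = 0.33
x2 ∧ ¬x1 = min(a, b) on (0.93, 0.33) = 0.33
(x3 ∨ x4) ∧ (x2 ∧ ¬x1) = min(a, b) on (0.70, 0.33) = 0.33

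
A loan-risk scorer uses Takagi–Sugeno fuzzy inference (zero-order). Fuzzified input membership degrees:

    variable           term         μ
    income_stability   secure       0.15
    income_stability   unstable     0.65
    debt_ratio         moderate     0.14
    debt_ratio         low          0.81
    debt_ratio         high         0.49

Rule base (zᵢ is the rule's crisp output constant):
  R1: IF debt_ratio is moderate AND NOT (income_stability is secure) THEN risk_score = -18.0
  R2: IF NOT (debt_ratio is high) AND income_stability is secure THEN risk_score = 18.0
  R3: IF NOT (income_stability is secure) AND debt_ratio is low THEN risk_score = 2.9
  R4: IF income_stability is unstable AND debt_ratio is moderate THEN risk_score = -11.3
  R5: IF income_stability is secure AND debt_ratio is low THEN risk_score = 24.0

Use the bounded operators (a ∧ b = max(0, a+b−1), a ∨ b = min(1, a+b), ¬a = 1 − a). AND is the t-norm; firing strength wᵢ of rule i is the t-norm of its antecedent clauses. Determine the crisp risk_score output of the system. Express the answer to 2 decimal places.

R1 (z=-18.0): moderate=0.14, ¬secure=1−0.15=0.85; AND[max(0, a+b−1)] → w = 0.00
R2 (z=18.0): ¬high=1−0.49=0.51, secure=0.15; AND[max(0, a+b−1)] → w = 0.00
R3 (z=2.9): ¬secure=1−0.15=0.85, low=0.81; AND[max(0, a+b−1)] → w = 0.66
R4 (z=-11.3): unstable=0.65, moderate=0.14; AND[max(0, a+b−1)] → w = 0.00
R5 (z=24.0): secure=0.15, low=0.81; AND[max(0, a+b−1)] → w = 0.00
Weighted average = (0.00·-18.0 + 0.00·18.0 + 0.66·2.9 + 0.00·-11.3 + 0.00·24.0) / (0.00 + 0.00 + 0.66 + 0.00 + 0.00)
  = 1.9140 / 0.6600 = 2.90

2.90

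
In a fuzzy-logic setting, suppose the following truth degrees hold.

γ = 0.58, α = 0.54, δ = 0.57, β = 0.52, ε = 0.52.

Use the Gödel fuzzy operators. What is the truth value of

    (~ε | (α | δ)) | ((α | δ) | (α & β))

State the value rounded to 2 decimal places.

~ε = 1 − 0.52 = 0.48
α | δ = max(a, b) on (0.54, 0.57) = 0.57
~ε | (α | δ) = max(a, b) on (0.48, 0.57) = 0.57
α | δ = max(a, b) on (0.54, 0.57) = 0.57
α & β = min(a, b) on (0.54, 0.52) = 0.52
(α | δ) | (α & β) = max(a, b) on (0.57, 0.52) = 0.57
(~ε | (α | δ)) | ((α | δ) | (α & β)) = max(a, b) on (0.57, 0.57) = 0.57

0.57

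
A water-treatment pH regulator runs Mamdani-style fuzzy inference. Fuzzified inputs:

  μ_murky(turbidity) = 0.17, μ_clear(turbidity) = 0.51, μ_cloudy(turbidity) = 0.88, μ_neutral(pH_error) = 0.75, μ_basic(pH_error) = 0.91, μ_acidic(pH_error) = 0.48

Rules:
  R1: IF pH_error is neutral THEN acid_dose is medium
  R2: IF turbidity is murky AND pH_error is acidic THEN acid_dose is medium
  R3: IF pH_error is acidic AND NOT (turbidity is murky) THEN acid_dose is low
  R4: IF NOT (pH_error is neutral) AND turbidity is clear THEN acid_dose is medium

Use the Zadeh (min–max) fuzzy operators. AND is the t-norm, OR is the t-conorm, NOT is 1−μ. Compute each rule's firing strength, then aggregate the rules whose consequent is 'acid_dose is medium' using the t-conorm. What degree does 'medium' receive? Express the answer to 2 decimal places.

0.75

R1: neutral=0.75 → w = 0.75
R2: murky=0.17, acidic=0.48; AND[min(a, b)] → w = 0.17
R3: acidic=0.48, ¬murky=1−0.17=0.83; AND[min(a, b)] → w = 0.48
R4: ¬neutral=1−0.75=0.25, clear=0.51; AND[min(a, b)] → w = 0.25
Rules with consequent 'medium': {R1, R2, R4} → strengths 0.75, 0.17, 0.25
Aggregate via t-conorm [max(a, b)]: 0.75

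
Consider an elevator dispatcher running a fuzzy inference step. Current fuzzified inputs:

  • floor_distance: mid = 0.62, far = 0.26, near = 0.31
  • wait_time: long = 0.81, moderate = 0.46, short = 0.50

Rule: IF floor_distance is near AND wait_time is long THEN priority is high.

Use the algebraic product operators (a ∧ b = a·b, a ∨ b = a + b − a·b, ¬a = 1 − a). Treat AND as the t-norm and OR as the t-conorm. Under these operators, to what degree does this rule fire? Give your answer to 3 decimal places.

firing strength: near=0.31, long=0.81; AND[a·b] → w = 0.2511

0.251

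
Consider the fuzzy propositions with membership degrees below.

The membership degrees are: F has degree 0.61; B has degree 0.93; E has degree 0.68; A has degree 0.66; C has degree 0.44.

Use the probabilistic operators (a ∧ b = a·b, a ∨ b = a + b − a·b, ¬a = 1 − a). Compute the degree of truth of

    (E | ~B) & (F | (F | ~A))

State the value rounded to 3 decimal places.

~B = 1 − 0.9300 = 0.0700
E | ~B = a + b − a·b on (0.6800, 0.0700) = 0.7024
~A = 1 − 0.6600 = 0.3400
F | ~A = a + b − a·b on (0.6100, 0.3400) = 0.7426
F | (F | ~A) = a + b − a·b on (0.6100, 0.7426) = 0.8996
(E | ~B) & (F | (F | ~A)) = a·b on (0.7024, 0.8996) = 0.6319

0.632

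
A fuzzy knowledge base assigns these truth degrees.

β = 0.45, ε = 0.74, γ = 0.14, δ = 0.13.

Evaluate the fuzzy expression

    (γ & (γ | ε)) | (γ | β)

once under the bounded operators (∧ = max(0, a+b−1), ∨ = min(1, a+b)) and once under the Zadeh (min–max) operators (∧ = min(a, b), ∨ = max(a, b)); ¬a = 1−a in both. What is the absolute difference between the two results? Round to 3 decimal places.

0.160

Under bounded:
  γ | ε = min(1, a+b) on (0.14, 0.74) = 0.88
  γ & (γ | ε) = max(0, a+b−1) on (0.14, 0.88) = 0.02
  γ | β = min(1, a+b) on (0.14, 0.45) = 0.59
  (γ & (γ | ε)) | (γ | β) = min(1, a+b) on (0.02, 0.59) = 0.61
  → value = 0.6100
Under Zadeh (min–max):
  γ | ε = max(a, b) on (0.14, 0.74) = 0.74
  γ & (γ | ε) = min(a, b) on (0.14, 0.74) = 0.14
  γ | β = max(a, b) on (0.14, 0.45) = 0.45
  (γ & (γ | ε)) | (γ | β) = max(a, b) on (0.14, 0.45) = 0.45
  → value = 0.4500
|0.6100 − 0.4500| = 0.160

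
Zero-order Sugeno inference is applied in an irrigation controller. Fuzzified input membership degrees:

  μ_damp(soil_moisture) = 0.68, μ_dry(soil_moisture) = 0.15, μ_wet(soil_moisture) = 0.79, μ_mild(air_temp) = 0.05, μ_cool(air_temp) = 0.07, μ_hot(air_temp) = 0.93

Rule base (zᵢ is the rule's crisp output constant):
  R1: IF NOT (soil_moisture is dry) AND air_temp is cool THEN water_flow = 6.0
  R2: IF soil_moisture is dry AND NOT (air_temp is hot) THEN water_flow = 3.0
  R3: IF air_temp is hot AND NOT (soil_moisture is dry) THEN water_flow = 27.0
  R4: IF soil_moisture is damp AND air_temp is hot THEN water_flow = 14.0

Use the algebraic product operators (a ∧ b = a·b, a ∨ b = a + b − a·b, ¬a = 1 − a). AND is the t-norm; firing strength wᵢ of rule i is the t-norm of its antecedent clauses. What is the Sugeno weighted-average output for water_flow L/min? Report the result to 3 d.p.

20.487

R1 (z=6.0): ¬dry=1−0.15=0.85, cool=0.07; AND[a·b] → w = 0.0595
R2 (z=3.0): dry=0.15, ¬hot=1−0.93=0.07; AND[a·b] → w = 0.0105
R3 (z=27.0): hot=0.93, ¬dry=1−0.15=0.85; AND[a·b] → w = 0.7905
R4 (z=14.0): damp=0.68, hot=0.93; AND[a·b] → w = 0.6324
Weighted average = (0.0595·6.0 + 0.0105·3.0 + 0.7905·27.0 + 0.6324·14.0) / (0.0595 + 0.0105 + 0.7905 + 0.6324)
  = 30.5856 / 1.4929 = 20.487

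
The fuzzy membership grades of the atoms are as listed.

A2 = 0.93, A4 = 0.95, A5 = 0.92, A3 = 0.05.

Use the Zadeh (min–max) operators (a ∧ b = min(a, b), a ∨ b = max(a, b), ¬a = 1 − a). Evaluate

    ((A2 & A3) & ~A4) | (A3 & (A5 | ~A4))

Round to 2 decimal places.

A2 & A3 = min(a, b) on (0.93, 0.05) = 0.05
~A4 = 1 − 0.95 = 0.05
(A2 & A3) & ~A4 = min(a, b) on (0.05, 0.05) = 0.05
~A4 = 1 − 0.95 = 0.05
A5 | ~A4 = max(a, b) on (0.92, 0.05) = 0.92
A3 & (A5 | ~A4) = min(a, b) on (0.05, 0.92) = 0.05
((A2 & A3) & ~A4) | (A3 & (A5 | ~A4)) = max(a, b) on (0.05, 0.05) = 0.05

0.05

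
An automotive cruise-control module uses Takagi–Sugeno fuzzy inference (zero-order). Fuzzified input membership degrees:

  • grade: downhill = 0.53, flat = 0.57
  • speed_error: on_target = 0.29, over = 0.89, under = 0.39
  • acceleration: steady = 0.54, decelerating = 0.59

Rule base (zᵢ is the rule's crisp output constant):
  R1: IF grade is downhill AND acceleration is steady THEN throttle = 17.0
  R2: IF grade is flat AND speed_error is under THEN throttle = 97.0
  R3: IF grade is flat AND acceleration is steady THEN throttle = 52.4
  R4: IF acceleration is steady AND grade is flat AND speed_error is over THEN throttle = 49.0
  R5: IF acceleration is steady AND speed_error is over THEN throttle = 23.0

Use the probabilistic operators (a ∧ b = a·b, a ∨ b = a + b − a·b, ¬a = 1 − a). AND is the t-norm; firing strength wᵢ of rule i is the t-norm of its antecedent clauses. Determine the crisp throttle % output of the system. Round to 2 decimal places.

42.67

R1 (z=17.0): downhill=0.53, steady=0.54; AND[a·b] → w = 0.2862
R2 (z=97.0): flat=0.57, under=0.39; AND[a·b] → w = 0.2223
R3 (z=52.4): flat=0.57, steady=0.54; AND[a·b] → w = 0.3078
R4 (z=49.0): steady=0.54, flat=0.57, over=0.89; AND[a·b] → w = 0.2739
R5 (z=23.0): steady=0.54, over=0.89; AND[a·b] → w = 0.4806
Weighted average = (0.2862·17.0 + 0.2223·97.0 + 0.3078·52.4 + 0.2739·49.0 + 0.4806·23.0) / (0.2862 + 0.2223 + 0.3078 + 0.2739 + 0.4806)
  = 67.0342 / 1.5708 = 42.67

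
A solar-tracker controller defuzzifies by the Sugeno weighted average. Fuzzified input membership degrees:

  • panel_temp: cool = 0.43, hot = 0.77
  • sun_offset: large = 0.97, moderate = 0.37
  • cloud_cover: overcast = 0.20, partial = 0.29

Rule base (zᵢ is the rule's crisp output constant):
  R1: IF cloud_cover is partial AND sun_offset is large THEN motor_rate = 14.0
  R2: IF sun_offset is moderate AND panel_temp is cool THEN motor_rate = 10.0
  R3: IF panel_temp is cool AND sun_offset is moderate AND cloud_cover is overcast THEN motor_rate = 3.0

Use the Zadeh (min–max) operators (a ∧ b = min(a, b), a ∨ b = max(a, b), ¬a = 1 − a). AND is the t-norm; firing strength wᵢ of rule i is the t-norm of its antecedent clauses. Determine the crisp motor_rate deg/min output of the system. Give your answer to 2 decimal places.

R1 (z=14.0): partial=0.29, large=0.97; AND[min(a, b)] → w = 0.29
R2 (z=10.0): moderate=0.37, cool=0.43; AND[min(a, b)] → w = 0.37
R3 (z=3.0): cool=0.43, moderate=0.37, overcast=0.20; AND[min(a, b)] → w = 0.20
Weighted average = (0.29·14.0 + 0.37·10.0 + 0.20·3.0) / (0.29 + 0.37 + 0.20)
  = 8.3600 / 0.8600 = 9.72

9.72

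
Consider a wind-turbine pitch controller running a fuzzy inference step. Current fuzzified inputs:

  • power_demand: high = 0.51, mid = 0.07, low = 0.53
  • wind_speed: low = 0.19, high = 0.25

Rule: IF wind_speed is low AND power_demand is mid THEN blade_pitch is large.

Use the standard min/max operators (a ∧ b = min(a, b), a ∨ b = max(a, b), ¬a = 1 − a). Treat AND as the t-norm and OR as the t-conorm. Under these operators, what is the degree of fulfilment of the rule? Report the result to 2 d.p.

firing strength: low=0.19, mid=0.07; AND[min(a, b)] → w = 0.07

0.07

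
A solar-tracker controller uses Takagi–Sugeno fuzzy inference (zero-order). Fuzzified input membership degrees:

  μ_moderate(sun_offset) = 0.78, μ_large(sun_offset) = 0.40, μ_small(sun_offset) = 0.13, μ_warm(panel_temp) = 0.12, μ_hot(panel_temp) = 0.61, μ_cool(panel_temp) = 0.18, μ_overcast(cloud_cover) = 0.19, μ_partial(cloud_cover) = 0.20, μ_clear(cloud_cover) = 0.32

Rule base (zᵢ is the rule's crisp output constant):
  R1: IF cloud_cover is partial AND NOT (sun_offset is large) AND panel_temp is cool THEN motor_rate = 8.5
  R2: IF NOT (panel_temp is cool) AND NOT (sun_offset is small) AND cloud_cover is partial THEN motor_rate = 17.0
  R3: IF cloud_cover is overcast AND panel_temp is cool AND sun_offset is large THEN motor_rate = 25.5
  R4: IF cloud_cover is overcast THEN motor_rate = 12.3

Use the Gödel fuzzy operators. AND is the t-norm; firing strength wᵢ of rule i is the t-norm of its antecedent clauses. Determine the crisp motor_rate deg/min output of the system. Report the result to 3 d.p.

15.809

R1 (z=8.5): partial=0.20, ¬large=1−0.40=0.60, cool=0.18; AND[min(a, b)] → w = 0.18
R2 (z=17.0): ¬cool=1−0.18=0.82, ¬small=1−0.13=0.87, partial=0.20; AND[min(a, b)] → w = 0.20
R3 (z=25.5): overcast=0.19, cool=0.18, large=0.40; AND[min(a, b)] → w = 0.18
R4 (z=12.3): overcast=0.19 → w = 0.19
Weighted average = (0.18·8.5 + 0.20·17.0 + 0.18·25.5 + 0.19·12.3) / (0.18 + 0.20 + 0.18 + 0.19)
  = 11.8570 / 0.7500 = 15.809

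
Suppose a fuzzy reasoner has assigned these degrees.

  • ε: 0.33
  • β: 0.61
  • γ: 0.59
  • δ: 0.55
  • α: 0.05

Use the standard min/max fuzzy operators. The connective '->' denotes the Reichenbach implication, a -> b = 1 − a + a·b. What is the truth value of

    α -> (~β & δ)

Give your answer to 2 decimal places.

~β = 1 − 0.61 = 0.39
~β & δ = min(a, b) on (0.39, 0.55) = 0.39
α -> (~β & δ)  [Reichenbach: 1 − a + a·b] with a=0.05, b=0.39 → 0.97

0.97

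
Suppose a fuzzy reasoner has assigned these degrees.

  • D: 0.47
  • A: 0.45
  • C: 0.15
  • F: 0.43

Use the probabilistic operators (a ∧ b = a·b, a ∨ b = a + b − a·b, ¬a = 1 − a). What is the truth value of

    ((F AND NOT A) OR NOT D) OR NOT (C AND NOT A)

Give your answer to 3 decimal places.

0.970

NOT A = 1 − 0.4500 = 0.5500
F AND NOT A = a·b on (0.4300, 0.5500) = 0.2365
NOT D = 1 − 0.4700 = 0.5300
(F AND NOT A) OR NOT D = a + b − a·b on (0.2365, 0.5300) = 0.6412
NOT A = 1 − 0.4500 = 0.5500
C AND NOT A = a·b on (0.1500, 0.5500) = 0.0825
NOT (C AND NOT A) = 1 − 0.0825 = 0.9175
((F AND NOT A) OR NOT D) OR NOT (C AND NOT A) = a + b − a·b on (0.6412, 0.9175) = 0.9704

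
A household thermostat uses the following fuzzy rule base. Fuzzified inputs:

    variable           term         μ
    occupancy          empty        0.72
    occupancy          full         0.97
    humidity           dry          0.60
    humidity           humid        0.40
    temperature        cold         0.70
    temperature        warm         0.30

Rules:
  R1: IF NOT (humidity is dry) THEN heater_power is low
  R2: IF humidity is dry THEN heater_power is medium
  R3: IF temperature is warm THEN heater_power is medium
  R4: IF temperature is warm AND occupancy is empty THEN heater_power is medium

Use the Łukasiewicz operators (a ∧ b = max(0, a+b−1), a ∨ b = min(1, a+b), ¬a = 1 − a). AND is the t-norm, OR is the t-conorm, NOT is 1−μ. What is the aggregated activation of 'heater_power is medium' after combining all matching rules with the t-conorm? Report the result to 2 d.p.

R1: ¬dry=1−0.60=0.40 → w = 0.40
R2: dry=0.60 → w = 0.60
R3: warm=0.30 → w = 0.30
R4: warm=0.30, empty=0.72; AND[max(0, a+b−1)] → w = 0.02
Rules with consequent 'medium': {R2, R3, R4} → strengths 0.60, 0.30, 0.02
Aggregate via t-conorm [min(1, a+b)]: 0.92

0.92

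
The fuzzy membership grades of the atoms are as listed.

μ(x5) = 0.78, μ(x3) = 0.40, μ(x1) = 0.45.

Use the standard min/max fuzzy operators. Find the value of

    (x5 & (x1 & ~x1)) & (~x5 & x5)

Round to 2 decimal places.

~x1 = 1 − 0.45 = 0.55
x1 & ~x1 = min(a, b) on (0.45, 0.55) = 0.45
x5 & (x1 & ~x1) = min(a, b) on (0.78, 0.45) = 0.45
~x5 = 1 − 0.78 = 0.22
~x5 & x5 = min(a, b) on (0.22, 0.78) = 0.22
(x5 & (x1 & ~x1)) & (~x5 & x5) = min(a, b) on (0.45, 0.22) = 0.22

0.22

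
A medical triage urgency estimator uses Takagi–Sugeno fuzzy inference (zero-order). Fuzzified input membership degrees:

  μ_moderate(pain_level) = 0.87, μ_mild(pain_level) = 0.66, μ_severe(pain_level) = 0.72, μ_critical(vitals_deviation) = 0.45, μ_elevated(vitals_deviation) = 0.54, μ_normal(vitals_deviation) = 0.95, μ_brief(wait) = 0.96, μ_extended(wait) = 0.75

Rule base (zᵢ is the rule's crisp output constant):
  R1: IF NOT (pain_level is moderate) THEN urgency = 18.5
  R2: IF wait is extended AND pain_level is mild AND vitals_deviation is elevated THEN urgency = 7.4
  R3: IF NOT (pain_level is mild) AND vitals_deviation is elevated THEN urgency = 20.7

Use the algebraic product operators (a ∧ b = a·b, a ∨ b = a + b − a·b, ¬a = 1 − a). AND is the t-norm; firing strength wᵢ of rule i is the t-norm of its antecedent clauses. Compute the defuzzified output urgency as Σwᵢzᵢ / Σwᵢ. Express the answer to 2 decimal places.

14.09

R1 (z=18.5): ¬moderate=1−0.87=0.13 → w = 0.1300
R2 (z=7.4): extended=0.75, mild=0.66, elevated=0.54; AND[a·b] → w = 0.2673
R3 (z=20.7): ¬mild=1−0.66=0.34, elevated=0.54; AND[a·b] → w = 0.1836
Weighted average = (0.1300·18.5 + 0.2673·7.4 + 0.1836·20.7) / (0.1300 + 0.2673 + 0.1836)
  = 8.1835 / 0.5809 = 14.09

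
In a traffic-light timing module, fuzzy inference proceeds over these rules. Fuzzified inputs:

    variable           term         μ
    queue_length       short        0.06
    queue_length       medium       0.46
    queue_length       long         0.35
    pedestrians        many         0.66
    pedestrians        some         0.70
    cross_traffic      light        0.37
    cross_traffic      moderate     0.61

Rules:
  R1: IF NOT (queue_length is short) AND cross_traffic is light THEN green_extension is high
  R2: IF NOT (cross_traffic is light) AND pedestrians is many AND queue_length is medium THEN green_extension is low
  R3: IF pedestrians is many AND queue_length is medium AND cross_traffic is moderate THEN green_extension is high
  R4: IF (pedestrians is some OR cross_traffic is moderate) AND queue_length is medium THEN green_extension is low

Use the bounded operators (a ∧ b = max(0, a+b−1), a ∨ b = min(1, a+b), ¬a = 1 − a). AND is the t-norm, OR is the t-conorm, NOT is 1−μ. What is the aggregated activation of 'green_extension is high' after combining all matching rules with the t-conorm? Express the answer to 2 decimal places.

R1: ¬short=1−0.06=0.94, light=0.37; AND[max(0, a+b−1)] → w = 0.31
R2: ¬light=1−0.37=0.63, many=0.66, medium=0.46; AND[max(0, a+b−1)] → w = 0.00
R3: many=0.66, medium=0.46, moderate=0.61; AND[max(0, a+b−1)] → w = 0.00
R4: (some=0.70 OR moderate=0.61) = 1.00; AND[max(0, a+b−1)] with medium=0.46 → w = 0.46
Rules with consequent 'high': {R1, R3} → strengths 0.31, 0.00
Aggregate via t-conorm [min(1, a+b)]: 0.31

0.31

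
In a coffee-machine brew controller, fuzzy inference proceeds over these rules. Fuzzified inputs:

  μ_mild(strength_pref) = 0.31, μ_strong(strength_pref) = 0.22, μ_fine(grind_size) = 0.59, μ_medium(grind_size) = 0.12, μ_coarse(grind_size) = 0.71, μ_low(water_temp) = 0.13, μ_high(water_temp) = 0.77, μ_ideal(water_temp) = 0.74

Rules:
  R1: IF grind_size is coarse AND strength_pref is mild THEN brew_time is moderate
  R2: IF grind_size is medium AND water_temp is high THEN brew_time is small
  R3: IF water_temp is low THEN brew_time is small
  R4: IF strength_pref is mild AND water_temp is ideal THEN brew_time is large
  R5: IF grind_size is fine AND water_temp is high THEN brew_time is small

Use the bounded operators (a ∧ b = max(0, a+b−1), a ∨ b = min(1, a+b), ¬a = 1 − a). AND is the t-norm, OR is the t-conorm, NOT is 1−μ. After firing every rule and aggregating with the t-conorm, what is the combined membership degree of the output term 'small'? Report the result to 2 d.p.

0.49

R1: coarse=0.71, mild=0.31; AND[max(0, a+b−1)] → w = 0.02
R2: medium=0.12, high=0.77; AND[max(0, a+b−1)] → w = 0.00
R3: low=0.13 → w = 0.13
R4: mild=0.31, ideal=0.74; AND[max(0, a+b−1)] → w = 0.05
R5: fine=0.59, high=0.77; AND[max(0, a+b−1)] → w = 0.36
Rules with consequent 'small': {R2, R3, R5} → strengths 0.00, 0.13, 0.36
Aggregate via t-conorm [min(1, a+b)]: 0.49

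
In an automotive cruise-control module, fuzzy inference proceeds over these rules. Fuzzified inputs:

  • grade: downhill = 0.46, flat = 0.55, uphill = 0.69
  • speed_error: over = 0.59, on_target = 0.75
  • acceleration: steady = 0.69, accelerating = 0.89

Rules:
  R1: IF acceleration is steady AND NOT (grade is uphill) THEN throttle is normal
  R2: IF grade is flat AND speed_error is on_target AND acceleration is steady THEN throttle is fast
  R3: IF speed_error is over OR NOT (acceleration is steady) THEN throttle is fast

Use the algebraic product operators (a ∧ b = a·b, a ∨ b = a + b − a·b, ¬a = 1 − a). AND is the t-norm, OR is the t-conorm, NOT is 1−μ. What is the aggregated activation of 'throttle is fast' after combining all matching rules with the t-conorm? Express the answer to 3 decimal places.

R1: steady=0.69, ¬uphill=1−0.69=0.31; AND[a·b] → w = 0.2139
R2: flat=0.55, on_target=0.75, steady=0.69; AND[a·b] → w = 0.2846
R3: over=0.59, ¬steady=1−0.69=0.31; OR[a + b − a·b] → w = 0.7171
Rules with consequent 'fast': {R2, R3} → strengths 0.2846, 0.7171
Aggregate via t-conorm [a + b − a·b]: 0.7976

0.798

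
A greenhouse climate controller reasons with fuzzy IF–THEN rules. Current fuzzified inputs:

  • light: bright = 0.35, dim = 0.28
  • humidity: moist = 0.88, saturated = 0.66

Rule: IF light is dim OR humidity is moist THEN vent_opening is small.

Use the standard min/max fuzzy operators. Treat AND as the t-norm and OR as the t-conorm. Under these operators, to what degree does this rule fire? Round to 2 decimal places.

firing strength: dim=0.28, moist=0.88; OR[max(a, b)] → w = 0.88

0.88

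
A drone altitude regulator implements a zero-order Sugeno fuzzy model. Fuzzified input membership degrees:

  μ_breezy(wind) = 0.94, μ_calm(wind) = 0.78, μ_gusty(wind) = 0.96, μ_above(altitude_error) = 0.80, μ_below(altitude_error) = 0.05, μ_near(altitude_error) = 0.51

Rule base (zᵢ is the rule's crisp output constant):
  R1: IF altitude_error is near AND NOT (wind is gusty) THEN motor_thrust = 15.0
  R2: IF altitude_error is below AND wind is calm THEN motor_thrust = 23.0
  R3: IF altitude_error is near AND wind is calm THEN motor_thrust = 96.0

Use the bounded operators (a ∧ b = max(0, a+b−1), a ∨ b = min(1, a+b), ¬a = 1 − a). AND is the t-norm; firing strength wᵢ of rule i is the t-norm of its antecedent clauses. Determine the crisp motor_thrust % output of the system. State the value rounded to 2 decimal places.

R1 (z=15.0): near=0.51, ¬gusty=1−0.96=0.04; AND[max(0, a+b−1)] → w = 0.00
R2 (z=23.0): below=0.05, calm=0.78; AND[max(0, a+b−1)] → w = 0.00
R3 (z=96.0): near=0.51, calm=0.78; AND[max(0, a+b−1)] → w = 0.29
Weighted average = (0.00·15.0 + 0.00·23.0 + 0.29·96.0) / (0.00 + 0.00 + 0.29)
  = 27.8400 / 0.2900 = 96.00

96.00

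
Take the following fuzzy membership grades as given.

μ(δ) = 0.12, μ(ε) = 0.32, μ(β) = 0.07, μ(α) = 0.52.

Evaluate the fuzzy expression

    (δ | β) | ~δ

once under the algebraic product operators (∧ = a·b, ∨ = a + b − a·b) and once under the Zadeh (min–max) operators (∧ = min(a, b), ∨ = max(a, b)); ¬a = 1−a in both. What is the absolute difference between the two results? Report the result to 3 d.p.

Under algebraic product:
  δ | β = a + b − a·b on (0.1200, 0.0700) = 0.1816
  ~δ = 1 − 0.1200 = 0.8800
  (δ | β) | ~δ = a + b − a·b on (0.1816, 0.8800) = 0.9018
  → value = 0.9018
Under Zadeh (min–max):
  δ | β = max(a, b) on (0.12, 0.07) = 0.12
  ~δ = 1 − 0.12 = 0.88
  (δ | β) | ~δ = max(a, b) on (0.12, 0.88) = 0.88
  → value = 0.8800
|0.9018 − 0.8800| = 0.022

0.022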